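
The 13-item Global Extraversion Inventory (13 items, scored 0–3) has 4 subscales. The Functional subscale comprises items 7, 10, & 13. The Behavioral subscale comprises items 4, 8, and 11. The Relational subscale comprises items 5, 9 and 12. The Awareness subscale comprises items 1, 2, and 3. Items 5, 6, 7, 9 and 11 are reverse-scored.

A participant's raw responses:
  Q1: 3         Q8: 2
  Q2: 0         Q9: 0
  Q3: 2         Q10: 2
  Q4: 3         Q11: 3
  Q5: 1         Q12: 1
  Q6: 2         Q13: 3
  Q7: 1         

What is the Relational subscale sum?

Relational items: 5, 9, 12.
Of these, items 5 and 9 are reverse-scored; reverse-coded value = 3 − response.
  item 5: 3 − 1 = 2
  item 9: 3 − 0 = 3
  item 12: 1
Sum = 2 + 3 + 1 = 6

6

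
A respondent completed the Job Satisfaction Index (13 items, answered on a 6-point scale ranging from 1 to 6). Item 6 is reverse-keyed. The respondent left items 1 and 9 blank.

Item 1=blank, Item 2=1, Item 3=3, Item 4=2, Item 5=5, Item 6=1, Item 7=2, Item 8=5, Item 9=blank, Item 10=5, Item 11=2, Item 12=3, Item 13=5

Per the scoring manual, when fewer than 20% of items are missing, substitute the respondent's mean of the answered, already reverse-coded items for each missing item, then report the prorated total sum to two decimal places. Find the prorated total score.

Reverse-coded (reverse-coded value = 7 − response):
  item 6: 7 − 1 = 6
Completed scored items (11 of 13): 1, 3, 2, 5, 6, 2, 5, 5, 2, 3, 5; sum = 39.
Person mean = 39 / 11 ≈ 3.5455
Prorated total = (39 / 11) × 13 = 46.09 (to 2 dp)

46.09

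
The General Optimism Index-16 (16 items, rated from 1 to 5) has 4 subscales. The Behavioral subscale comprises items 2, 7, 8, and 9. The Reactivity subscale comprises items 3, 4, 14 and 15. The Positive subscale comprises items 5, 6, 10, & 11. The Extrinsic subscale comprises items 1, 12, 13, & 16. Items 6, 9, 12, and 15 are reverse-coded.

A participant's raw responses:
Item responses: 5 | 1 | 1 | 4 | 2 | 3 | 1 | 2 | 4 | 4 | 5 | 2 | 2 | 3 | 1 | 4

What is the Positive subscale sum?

14

Positive items: 5, 6, 10, 11.
Of these, item 6 is reverse-coded; reversed = (1+5) − raw = 6 − raw.
  item 5: 2
  item 6: 6 − 3 = 3
  item 10: 4
  item 11: 5
Sum = 2 + 3 + 4 + 5 = 14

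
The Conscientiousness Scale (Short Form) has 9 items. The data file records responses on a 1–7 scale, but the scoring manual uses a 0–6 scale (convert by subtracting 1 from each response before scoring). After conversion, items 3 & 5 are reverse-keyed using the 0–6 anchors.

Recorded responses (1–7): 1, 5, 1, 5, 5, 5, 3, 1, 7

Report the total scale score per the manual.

Convert to 0–6: 0, 4, 0, 4, 4, 4, 2, 0, 6
Reverse-coded (reversed = (0+6) − raw = 6 − raw):
  item 3: 6 − 0 = 6
  item 5: 6 − 4 = 2
Scored: 0, 4, 6, 4, 2, 4, 2, 0, 6
Total = 28

28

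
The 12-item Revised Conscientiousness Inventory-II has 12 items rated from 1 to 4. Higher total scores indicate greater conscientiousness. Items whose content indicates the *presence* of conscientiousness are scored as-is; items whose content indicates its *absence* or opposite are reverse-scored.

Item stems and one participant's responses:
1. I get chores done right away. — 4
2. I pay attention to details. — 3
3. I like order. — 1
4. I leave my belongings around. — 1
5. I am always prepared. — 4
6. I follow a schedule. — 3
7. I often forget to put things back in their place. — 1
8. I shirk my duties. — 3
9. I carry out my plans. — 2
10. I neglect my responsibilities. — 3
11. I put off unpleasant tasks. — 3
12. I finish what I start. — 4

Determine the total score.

Items 4, 7, 8, 10, 11 describe the absence/opposite of conscientiousness → reverse-score.
reverse-coded value = 5 − response.
  item 1: 4
  item 2: 3
  item 3: 1
  item 4: 5 − 1 = 4
  item 5: 4
  item 6: 3
  item 7: 5 − 1 = 4
  item 8: 5 − 3 = 2
  item 9: 2
  item 10: 5 − 3 = 2
  item 11: 5 − 3 = 2
  item 12: 4
Total = 4 + 3 + 1 + 4 + 4 + 3 + 4 + 2 + 2 + 2 + 2 + 4 = 35

35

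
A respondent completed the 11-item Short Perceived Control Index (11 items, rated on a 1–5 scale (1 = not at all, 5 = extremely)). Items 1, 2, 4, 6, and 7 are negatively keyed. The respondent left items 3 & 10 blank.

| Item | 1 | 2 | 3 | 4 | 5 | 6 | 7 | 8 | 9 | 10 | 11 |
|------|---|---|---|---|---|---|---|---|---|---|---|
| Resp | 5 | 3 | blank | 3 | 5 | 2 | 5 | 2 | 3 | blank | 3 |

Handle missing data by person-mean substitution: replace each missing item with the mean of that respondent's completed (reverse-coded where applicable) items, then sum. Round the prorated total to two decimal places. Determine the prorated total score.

30.56

Reverse-coded (on a 1–5 scale, reversed = 6 − raw):
  item 1: 6 − 5 = 1
  item 2: 6 − 3 = 3
  item 4: 6 − 3 = 3
  item 6: 6 − 2 = 4
  item 7: 6 − 5 = 1
Completed scored items (9 of 11): 1, 3, 3, 5, 4, 1, 2, 3, 3; sum = 25.
Person mean = 25 / 9 ≈ 2.7778
Prorated total = (25 / 9) × 11 = 30.56 (to 2 dp)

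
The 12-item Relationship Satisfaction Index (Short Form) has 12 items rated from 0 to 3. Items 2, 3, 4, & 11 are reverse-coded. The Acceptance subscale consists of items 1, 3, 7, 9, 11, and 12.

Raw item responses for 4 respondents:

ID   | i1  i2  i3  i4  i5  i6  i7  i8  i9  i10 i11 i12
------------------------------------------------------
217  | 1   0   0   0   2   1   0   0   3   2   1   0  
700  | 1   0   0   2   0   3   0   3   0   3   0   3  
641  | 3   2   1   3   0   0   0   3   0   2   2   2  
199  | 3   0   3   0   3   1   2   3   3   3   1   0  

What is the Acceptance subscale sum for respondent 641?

Respondent 641 raw: 3, 2, 1, 3, 0, 0, 0, 3, 0, 2, 2, 2.
Acceptance items: 1, 3, 7, 9, 11, 12.
Reverse-coded (reverse-coded value = 3 − response):
  item 1: 3
  item 3: 3 − 1 = 2
  item 7: 0
  item 9: 0
  item 11: 3 − 2 = 1
  item 12: 2
Sum = 3 + 2 + 0 + 0 + 1 + 2 = 8

8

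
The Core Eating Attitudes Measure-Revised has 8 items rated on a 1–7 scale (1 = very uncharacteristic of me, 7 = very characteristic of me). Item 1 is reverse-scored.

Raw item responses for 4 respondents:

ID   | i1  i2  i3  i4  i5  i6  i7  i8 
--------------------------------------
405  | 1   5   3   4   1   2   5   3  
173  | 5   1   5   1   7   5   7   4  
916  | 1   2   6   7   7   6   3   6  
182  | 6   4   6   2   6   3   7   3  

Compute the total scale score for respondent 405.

30

Respondent 405 raw: 1, 5, 3, 4, 1, 2, 5, 3.
Reverse-coded (reversed = (1+7) − raw = 8 − raw):
  item 1: 8 − 1 = 7
  item 2: 5
  item 3: 3
  item 4: 4
  item 5: 1
  item 6: 2
  item 7: 5
  item 8: 3
Sum = 7 + 5 + 3 + 4 + 1 + 2 + 5 + 3 = 30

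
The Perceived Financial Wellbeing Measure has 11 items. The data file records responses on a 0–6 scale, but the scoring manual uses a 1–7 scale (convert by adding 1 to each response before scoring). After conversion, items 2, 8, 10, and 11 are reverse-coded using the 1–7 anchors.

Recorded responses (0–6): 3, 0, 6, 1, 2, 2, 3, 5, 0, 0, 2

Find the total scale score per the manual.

Convert to 1–7: 4, 1, 7, 2, 3, 3, 4, 6, 1, 1, 3
Reverse-coded (reverse-coded value = 8 − response):
  item 2: 8 − 1 = 7
  item 8: 8 − 6 = 2
  item 10: 8 − 1 = 7
  item 11: 8 − 3 = 5
Scored: 4, 7, 7, 2, 3, 3, 4, 2, 1, 7, 5
Total = 45

45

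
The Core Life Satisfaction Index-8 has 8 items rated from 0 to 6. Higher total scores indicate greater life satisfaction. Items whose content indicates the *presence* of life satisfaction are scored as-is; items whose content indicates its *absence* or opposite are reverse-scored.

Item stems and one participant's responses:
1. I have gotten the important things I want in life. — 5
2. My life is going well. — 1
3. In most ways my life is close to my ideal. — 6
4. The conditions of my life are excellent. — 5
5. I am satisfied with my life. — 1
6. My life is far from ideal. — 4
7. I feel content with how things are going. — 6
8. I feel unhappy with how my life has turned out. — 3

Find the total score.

29

Items 6, 8 describe the absence/opposite of life satisfaction → reverse-score.
on a 0–6 scale, reversed = 6 − raw.
  item 1: 5
  item 2: 1
  item 3: 6
  item 4: 5
  item 5: 1
  item 6: 6 − 4 = 2
  item 7: 6
  item 8: 6 − 3 = 3
Total = 5 + 1 + 6 + 5 + 1 + 2 + 6 + 3 = 29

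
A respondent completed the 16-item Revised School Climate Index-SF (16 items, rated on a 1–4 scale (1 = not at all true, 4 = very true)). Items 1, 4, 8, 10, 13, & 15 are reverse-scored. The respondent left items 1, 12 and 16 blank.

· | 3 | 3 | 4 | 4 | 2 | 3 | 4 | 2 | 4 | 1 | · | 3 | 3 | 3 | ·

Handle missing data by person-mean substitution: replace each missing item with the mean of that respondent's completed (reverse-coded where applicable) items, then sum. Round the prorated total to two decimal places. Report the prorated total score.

34.46

Reverse-coded (reverse-coded value = 5 − response):
  item 4: 5 − 4 = 1
  item 8: 5 − 4 = 1
  item 10: 5 − 4 = 1
  item 13: 5 − 3 = 2
  item 15: 5 − 3 = 2
Completed scored items (13 of 16): 3, 3, 1, 4, 2, 3, 1, 2, 1, 1, 2, 3, 2; sum = 28.
Person mean = 28 / 13 ≈ 2.1538
Prorated total = (28 / 13) × 16 = 34.46 (to 2 dp)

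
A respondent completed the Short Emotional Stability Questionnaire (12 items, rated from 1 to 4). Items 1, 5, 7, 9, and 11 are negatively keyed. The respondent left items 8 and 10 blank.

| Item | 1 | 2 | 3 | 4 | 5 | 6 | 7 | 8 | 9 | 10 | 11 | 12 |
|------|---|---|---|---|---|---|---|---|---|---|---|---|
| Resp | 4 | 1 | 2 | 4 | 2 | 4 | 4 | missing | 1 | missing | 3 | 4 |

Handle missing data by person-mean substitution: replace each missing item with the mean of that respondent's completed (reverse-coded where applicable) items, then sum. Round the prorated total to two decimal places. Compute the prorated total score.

Reverse-coded (reversed = (1+4) − raw = 5 − raw):
  item 1: 5 − 4 = 1
  item 5: 5 − 2 = 3
  item 7: 5 − 4 = 1
  item 9: 5 − 1 = 4
  item 11: 5 − 3 = 2
Completed scored items (10 of 12): 1, 1, 2, 4, 3, 4, 1, 4, 2, 4; sum = 26.
Person mean = 26 / 10 ≈ 2.6000
Prorated total = (26 / 10) × 12 = 31.20 (to 2 dp)

31.20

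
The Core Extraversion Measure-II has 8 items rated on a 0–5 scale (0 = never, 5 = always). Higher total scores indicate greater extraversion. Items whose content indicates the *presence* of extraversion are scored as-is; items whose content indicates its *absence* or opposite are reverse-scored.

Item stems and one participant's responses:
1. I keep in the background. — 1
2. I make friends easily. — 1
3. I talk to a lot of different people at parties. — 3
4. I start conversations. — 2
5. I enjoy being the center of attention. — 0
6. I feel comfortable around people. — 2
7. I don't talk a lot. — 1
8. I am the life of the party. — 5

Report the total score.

Items 1, 7 describe the absence/opposite of extraversion → reverse-score.
on a 0–5 scale, reversed = 5 − raw.
  item 1: 5 − 1 = 4
  item 2: 1
  item 3: 3
  item 4: 2
  item 5: 0
  item 6: 2
  item 7: 5 − 1 = 4
  item 8: 5
Total = 4 + 1 + 3 + 2 + 0 + 2 + 4 + 5 = 21

21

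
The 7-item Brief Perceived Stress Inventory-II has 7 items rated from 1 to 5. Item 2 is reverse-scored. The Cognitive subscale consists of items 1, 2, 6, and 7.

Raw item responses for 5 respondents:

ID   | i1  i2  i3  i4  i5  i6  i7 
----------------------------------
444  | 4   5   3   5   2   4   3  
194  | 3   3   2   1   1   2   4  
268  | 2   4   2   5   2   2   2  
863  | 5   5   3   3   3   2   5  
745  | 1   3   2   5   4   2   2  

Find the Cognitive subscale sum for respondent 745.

Respondent 745 raw: 1, 3, 2, 5, 4, 2, 2.
Cognitive items: 1, 2, 6, 7.
Reverse-coded (reverse-coded value = 6 − response):
  item 1: 1
  item 2: 6 − 3 = 3
  item 6: 2
  item 7: 2
Sum = 1 + 3 + 2 + 2 = 8

8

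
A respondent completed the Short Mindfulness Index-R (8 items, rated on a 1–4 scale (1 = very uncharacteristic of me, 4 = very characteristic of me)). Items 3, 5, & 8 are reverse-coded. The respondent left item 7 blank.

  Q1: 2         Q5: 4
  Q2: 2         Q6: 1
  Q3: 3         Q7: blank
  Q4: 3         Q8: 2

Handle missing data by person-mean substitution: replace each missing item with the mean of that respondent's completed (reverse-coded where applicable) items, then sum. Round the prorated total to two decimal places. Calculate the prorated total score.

Reverse-coded (on a 1–4 scale, reversed = 5 − raw):
  item 3: 5 − 3 = 2
  item 5: 5 − 4 = 1
  item 8: 5 − 2 = 3
Completed scored items (7 of 8): 2, 2, 2, 3, 1, 1, 3; sum = 14.
Person mean = 14 / 7 ≈ 2.0000
Prorated total = (14 / 7) × 8 = 16.00 (to 2 dp)

16.00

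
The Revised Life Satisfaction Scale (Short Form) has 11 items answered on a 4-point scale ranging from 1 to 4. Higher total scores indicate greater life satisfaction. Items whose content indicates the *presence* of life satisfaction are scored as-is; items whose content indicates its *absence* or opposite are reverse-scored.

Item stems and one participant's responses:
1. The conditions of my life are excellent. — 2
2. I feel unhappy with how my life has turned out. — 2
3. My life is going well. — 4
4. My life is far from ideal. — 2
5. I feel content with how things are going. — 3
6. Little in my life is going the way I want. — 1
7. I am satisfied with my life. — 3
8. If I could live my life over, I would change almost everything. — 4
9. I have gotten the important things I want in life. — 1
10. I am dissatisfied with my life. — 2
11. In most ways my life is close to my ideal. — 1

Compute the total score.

Items 2, 4, 6, 8, 10 describe the absence/opposite of life satisfaction → reverse-score.
on a 1–4 scale, reversed = 5 − raw.
  item 1: 2
  item 2: 5 − 2 = 3
  item 3: 4
  item 4: 5 − 2 = 3
  item 5: 3
  item 6: 5 − 1 = 4
  item 7: 3
  item 8: 5 − 4 = 1
  item 9: 1
  item 10: 5 − 2 = 3
  item 11: 1
Total = 2 + 3 + 4 + 3 + 3 + 4 + 3 + 1 + 1 + 3 + 1 = 28

28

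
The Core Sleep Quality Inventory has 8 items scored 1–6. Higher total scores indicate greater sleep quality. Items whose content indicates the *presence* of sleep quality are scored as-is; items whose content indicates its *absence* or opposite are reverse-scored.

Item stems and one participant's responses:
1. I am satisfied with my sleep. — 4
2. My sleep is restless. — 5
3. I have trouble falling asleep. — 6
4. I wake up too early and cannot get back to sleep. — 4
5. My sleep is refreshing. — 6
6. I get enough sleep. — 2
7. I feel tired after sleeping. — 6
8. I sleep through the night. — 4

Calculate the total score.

Items 2, 3, 4, 7 describe the absence/opposite of sleep quality → reverse-score.
reverse-coded value = 7 − response.
  item 1: 4
  item 2: 7 − 5 = 2
  item 3: 7 − 6 = 1
  item 4: 7 − 4 = 3
  item 5: 6
  item 6: 2
  item 7: 7 − 6 = 1
  item 8: 4
Total = 4 + 2 + 1 + 3 + 6 + 2 + 1 + 4 = 23

23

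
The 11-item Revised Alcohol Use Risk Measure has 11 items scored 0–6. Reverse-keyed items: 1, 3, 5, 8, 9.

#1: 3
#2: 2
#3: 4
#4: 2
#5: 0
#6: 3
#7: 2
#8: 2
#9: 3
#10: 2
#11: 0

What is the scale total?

29

Reverse-keyed items use 6 − raw:
  item 1: 6 − 3 = 3
  item 3: 6 − 4 = 2
  item 5: 6 − 0 = 6
  item 8: 6 − 2 = 4
  item 9: 6 − 3 = 3
After reverse-coding: 3, 2, 2, 2, 6, 3, 2, 4, 3, 2, 0
Total = 3 + 2 + 2 + 2 + 6 + 3 + 2 + 4 + 3 + 2 + 0 = 29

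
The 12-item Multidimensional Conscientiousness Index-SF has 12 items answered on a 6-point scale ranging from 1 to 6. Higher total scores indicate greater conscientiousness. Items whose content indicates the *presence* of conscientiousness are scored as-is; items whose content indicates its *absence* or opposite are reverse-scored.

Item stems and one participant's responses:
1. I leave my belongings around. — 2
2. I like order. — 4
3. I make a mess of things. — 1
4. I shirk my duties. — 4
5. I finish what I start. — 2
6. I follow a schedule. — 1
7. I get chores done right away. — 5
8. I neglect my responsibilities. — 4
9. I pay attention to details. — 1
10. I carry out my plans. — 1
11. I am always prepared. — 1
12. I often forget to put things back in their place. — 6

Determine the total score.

33

Items 1, 3, 4, 8, 12 describe the absence/opposite of conscientiousness → reverse-score.
reverse-coded value = 7 − response.
  item 1: 7 − 2 = 5
  item 2: 4
  item 3: 7 − 1 = 6
  item 4: 7 − 4 = 3
  item 5: 2
  item 6: 1
  item 7: 5
  item 8: 7 − 4 = 3
  item 9: 1
  item 10: 1
  item 11: 1
  item 12: 7 − 6 = 1
Total = 5 + 4 + 6 + 3 + 2 + 1 + 5 + 3 + 1 + 1 + 1 + 1 = 33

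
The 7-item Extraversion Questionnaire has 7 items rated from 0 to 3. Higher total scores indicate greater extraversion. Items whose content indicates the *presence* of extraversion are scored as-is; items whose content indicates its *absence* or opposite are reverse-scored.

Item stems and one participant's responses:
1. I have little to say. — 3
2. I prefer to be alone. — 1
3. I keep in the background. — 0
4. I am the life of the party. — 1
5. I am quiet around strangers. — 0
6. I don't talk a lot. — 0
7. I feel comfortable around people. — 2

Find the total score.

14

Items 1, 2, 3, 5, 6 describe the absence/opposite of extraversion → reverse-score.
reverse-coded value = 3 − response.
  item 1: 3 − 3 = 0
  item 2: 3 − 1 = 2
  item 3: 3 − 0 = 3
  item 4: 1
  item 5: 3 − 0 = 3
  item 6: 3 − 0 = 3
  item 7: 2
Total = 0 + 2 + 3 + 1 + 3 + 3 + 2 = 14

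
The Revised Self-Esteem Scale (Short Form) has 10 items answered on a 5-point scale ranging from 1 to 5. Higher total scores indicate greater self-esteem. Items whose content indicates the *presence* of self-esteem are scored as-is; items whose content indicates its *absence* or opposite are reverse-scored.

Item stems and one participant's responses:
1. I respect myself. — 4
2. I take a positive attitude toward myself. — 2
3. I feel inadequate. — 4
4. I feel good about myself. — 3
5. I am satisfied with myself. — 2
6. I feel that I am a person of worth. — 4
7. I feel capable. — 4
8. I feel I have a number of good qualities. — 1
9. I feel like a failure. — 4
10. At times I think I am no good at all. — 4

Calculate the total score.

26

Items 3, 9, 10 describe the absence/opposite of self-esteem → reverse-score.
reversed = (1+5) − raw = 6 − raw.
  item 1: 4
  item 2: 2
  item 3: 6 − 4 = 2
  item 4: 3
  item 5: 2
  item 6: 4
  item 7: 4
  item 8: 1
  item 9: 6 − 4 = 2
  item 10: 6 − 4 = 2
Total = 4 + 2 + 2 + 3 + 2 + 4 + 4 + 1 + 2 + 2 = 26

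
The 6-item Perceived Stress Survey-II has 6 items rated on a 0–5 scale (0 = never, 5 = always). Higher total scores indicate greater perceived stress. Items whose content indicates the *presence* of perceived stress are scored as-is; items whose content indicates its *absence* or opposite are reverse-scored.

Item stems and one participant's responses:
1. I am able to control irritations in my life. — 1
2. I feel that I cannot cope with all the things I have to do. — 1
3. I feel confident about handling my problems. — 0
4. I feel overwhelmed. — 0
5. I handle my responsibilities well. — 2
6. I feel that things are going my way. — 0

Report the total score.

Items 1, 3, 5, 6 describe the absence/opposite of perceived stress → reverse-score.
reversed = (0+5) − raw = 5 − raw.
  item 1: 5 − 1 = 4
  item 2: 1
  item 3: 5 − 0 = 5
  item 4: 0
  item 5: 5 − 2 = 3
  item 6: 5 − 0 = 5
Total = 4 + 1 + 5 + 0 + 3 + 5 = 18

18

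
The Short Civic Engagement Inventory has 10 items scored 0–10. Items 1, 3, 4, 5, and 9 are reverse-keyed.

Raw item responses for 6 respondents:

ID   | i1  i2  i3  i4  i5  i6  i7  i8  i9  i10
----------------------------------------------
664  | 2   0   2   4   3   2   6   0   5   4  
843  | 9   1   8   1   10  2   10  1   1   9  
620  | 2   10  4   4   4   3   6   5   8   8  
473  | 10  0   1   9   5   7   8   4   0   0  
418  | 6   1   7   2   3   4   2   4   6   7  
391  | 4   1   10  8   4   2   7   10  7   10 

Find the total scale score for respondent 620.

Respondent 620 raw: 2, 10, 4, 4, 4, 3, 6, 5, 8, 8.
Reverse-coded (on a 0–10 scale, reversed = 10 − raw):
  item 1: 10 − 2 = 8
  item 2: 10
  item 3: 10 − 4 = 6
  item 4: 10 − 4 = 6
  item 5: 10 − 4 = 6
  item 6: 3
  item 7: 6
  item 8: 5
  item 9: 10 − 8 = 2
  item 10: 8
Sum = 8 + 10 + 6 + 6 + 6 + 3 + 6 + 5 + 2 + 8 = 60

60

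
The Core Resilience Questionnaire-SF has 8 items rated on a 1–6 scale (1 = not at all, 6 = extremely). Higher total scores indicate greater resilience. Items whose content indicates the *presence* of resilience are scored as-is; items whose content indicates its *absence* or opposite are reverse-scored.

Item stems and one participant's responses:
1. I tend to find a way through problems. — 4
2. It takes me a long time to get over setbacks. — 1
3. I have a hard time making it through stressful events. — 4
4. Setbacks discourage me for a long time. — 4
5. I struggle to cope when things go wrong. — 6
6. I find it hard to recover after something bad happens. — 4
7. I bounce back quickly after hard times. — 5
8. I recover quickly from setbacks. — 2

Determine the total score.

27

Items 2, 3, 4, 5, 6 describe the absence/opposite of resilience → reverse-score.
reversed = (1+6) − raw = 7 − raw.
  item 1: 4
  item 2: 7 − 1 = 6
  item 3: 7 − 4 = 3
  item 4: 7 − 4 = 3
  item 5: 7 − 6 = 1
  item 6: 7 − 4 = 3
  item 7: 5
  item 8: 2
Total = 4 + 6 + 3 + 3 + 1 + 3 + 5 + 2 = 27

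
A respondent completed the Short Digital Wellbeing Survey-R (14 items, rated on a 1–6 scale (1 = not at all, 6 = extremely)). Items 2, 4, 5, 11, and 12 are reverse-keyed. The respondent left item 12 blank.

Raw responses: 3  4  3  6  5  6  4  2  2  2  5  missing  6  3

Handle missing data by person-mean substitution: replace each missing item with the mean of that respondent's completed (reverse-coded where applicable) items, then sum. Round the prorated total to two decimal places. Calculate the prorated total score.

42.00

Reverse-coded (on a 1–6 scale, reversed = 7 − raw):
  item 2: 7 − 4 = 3
  item 4: 7 − 6 = 1
  item 5: 7 − 5 = 2
  item 11: 7 − 5 = 2
Completed scored items (13 of 14): 3, 3, 3, 1, 2, 6, 4, 2, 2, 2, 2, 6, 3; sum = 39.
Person mean = 39 / 13 ≈ 3.0000
Prorated total = (39 / 13) × 14 = 42.00 (to 2 dp)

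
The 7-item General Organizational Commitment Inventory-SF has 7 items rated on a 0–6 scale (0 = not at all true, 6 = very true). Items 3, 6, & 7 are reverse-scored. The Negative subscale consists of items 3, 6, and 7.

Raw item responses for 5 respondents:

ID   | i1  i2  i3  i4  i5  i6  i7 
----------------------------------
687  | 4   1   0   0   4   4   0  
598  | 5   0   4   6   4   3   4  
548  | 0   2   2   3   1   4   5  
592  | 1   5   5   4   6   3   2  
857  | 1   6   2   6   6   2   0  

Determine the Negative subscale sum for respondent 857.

14

Respondent 857 raw: 1, 6, 2, 6, 6, 2, 0.
Negative items: 3, 6, 7.
Reverse-coded (reversed = (0+6) − raw = 6 − raw):
  item 3: 6 − 2 = 4
  item 6: 6 − 2 = 4
  item 7: 6 − 0 = 6
Sum = 4 + 4 + 6 = 14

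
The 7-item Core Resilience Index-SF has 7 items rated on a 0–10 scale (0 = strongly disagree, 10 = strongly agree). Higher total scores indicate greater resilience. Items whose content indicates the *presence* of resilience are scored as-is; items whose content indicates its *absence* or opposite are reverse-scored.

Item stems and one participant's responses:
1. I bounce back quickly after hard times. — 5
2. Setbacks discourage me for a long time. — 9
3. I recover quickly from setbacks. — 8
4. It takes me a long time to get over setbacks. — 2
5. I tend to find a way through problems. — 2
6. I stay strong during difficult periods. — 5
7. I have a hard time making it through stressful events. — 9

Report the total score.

Items 2, 4, 7 describe the absence/opposite of resilience → reverse-score.
reversed = (0+10) − raw = 10 − raw.
  item 1: 5
  item 2: 10 − 9 = 1
  item 3: 8
  item 4: 10 − 2 = 8
  item 5: 2
  item 6: 5
  item 7: 10 − 9 = 1
Total = 5 + 1 + 8 + 8 + 2 + 5 + 1 = 30

30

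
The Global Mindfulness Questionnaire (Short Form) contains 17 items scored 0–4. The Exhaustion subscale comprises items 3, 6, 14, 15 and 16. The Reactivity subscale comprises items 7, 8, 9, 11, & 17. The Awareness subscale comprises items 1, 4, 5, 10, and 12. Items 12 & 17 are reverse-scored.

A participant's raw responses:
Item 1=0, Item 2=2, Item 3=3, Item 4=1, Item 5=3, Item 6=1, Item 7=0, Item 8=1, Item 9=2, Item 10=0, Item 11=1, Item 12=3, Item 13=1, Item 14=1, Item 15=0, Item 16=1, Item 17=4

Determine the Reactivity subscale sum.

4

Reactivity items: 7, 8, 9, 11, 17.
Of these, item 17 is reverse-scored; on a 0–4 scale, reversed = 4 − raw.
  item 7: 0
  item 8: 1
  item 9: 2
  item 11: 1
  item 17: 4 − 4 = 0
Sum = 0 + 1 + 2 + 1 + 0 = 4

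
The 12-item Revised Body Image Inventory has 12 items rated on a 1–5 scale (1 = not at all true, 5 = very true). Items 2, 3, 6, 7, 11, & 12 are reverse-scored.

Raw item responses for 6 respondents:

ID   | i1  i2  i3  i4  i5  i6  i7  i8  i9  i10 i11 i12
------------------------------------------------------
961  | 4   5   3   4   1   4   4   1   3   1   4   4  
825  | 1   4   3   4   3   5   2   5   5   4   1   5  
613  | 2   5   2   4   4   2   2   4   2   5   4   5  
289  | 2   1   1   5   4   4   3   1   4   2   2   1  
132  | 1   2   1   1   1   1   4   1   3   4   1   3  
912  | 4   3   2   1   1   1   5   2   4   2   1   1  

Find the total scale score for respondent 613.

Respondent 613 raw: 2, 5, 2, 4, 4, 2, 2, 4, 2, 5, 4, 5.
Reverse-coded (reverse-coded value = 6 − response):
  item 1: 2
  item 2: 6 − 5 = 1
  item 3: 6 − 2 = 4
  item 4: 4
  item 5: 4
  item 6: 6 − 2 = 4
  item 7: 6 − 2 = 4
  item 8: 4
  item 9: 2
  item 10: 5
  item 11: 6 − 4 = 2
  item 12: 6 − 5 = 1
Sum = 2 + 1 + 4 + 4 + 4 + 4 + 4 + 4 + 2 + 5 + 2 + 1 = 37

37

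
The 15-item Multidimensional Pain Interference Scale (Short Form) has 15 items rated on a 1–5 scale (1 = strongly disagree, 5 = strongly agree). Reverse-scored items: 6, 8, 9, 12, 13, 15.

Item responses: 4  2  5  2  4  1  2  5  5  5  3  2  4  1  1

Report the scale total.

Raw sum = 46. Reverse-scored items: 6, 8, 9, 12, 13, 15; their raw sum = 18.
Each reversal replaces raw with 6 − raw, changing the total by 6 − 2·raw per item.
Total = 46 + 6·6 − 2·18 = 46 + 36 − 36 = 46

46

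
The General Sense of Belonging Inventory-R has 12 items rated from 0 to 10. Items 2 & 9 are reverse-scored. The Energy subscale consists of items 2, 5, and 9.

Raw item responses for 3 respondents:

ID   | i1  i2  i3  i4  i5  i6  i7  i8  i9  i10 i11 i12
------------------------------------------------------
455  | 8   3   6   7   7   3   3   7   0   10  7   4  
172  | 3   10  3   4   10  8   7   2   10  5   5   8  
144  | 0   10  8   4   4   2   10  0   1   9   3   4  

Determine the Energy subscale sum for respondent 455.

Respondent 455 raw: 8, 3, 6, 7, 7, 3, 3, 7, 0, 10, 7, 4.
Energy items: 2, 5, 9.
Reverse-coded (reversed = (0+10) − raw = 10 − raw):
  item 2: 10 − 3 = 7
  item 5: 7
  item 9: 10 − 0 = 10
Sum = 7 + 7 + 10 = 24

24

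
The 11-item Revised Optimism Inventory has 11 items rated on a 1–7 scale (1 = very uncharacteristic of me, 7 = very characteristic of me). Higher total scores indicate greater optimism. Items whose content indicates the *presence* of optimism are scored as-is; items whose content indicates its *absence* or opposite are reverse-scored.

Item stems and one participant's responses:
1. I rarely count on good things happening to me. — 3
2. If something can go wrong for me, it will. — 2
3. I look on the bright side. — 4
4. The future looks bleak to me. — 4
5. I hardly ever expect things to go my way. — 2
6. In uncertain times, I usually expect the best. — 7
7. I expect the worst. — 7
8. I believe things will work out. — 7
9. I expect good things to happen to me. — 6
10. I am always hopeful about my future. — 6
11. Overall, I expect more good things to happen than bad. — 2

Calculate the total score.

54

Items 1, 2, 4, 5, 7 describe the absence/opposite of optimism → reverse-score.
on a 1–7 scale, reversed = 8 − raw.
  item 1: 8 − 3 = 5
  item 2: 8 − 2 = 6
  item 3: 4
  item 4: 8 − 4 = 4
  item 5: 8 − 2 = 6
  item 6: 7
  item 7: 8 − 7 = 1
  item 8: 7
  item 9: 6
  item 10: 6
  item 11: 2
Total = 5 + 6 + 4 + 4 + 6 + 7 + 1 + 7 + 6 + 6 + 2 = 54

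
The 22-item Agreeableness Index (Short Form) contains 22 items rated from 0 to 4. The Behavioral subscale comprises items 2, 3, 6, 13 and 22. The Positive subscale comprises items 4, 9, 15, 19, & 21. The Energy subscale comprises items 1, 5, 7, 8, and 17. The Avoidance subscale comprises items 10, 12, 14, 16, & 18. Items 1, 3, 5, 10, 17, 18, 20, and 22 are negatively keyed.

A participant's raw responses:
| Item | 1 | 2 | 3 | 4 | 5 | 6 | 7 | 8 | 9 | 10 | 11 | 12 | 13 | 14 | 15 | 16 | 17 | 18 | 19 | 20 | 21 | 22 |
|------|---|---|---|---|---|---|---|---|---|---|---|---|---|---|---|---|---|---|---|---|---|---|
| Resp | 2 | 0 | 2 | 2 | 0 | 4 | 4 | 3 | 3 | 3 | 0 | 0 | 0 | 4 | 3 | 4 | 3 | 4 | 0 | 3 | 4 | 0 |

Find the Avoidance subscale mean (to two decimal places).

1.80

Avoidance items: 10, 12, 14, 16, 18.
Of these, items 10 and 18 are negatively keyed; reverse-coded value = 4 − response.
  item 10: 4 − 3 = 1
  item 12: 0
  item 14: 4
  item 16: 4
  item 18: 4 − 4 = 0
Sum = 1 + 0 + 4 + 4 + 0 = 9
Mean = 9 / 5 = 1.80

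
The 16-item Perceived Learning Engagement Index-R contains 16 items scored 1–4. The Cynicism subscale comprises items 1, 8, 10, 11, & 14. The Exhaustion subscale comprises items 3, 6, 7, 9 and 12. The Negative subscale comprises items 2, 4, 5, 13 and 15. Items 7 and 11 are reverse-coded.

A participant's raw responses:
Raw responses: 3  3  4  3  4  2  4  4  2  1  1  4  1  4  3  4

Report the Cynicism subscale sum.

16

Cynicism items: 1, 8, 10, 11, 14.
Of these, item 11 is reverse-coded; on a 1–4 scale, reversed = 5 − raw.
  item 1: 3
  item 8: 4
  item 10: 1
  item 11: 5 − 1 = 4
  item 14: 4
Sum = 3 + 4 + 1 + 4 + 4 = 16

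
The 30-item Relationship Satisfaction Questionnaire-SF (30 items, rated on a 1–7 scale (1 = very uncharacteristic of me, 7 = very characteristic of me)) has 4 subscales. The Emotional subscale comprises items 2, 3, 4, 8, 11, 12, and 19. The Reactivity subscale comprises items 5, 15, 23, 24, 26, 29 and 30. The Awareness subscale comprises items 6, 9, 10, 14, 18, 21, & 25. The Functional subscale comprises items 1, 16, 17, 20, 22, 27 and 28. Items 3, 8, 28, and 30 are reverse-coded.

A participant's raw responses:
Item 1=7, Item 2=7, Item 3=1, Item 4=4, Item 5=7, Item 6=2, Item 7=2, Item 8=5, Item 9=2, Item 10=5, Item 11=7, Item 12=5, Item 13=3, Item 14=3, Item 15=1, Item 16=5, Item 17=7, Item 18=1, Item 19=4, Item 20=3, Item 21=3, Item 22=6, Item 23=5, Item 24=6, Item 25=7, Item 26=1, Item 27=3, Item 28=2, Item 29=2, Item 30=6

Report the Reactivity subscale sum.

Reactivity items: 5, 15, 23, 24, 26, 29, 30.
Of these, item 30 is reverse-coded; reverse-coded value = 8 − response.
  item 5: 7
  item 15: 1
  item 23: 5
  item 24: 6
  item 26: 1
  item 29: 2
  item 30: 8 − 6 = 2
Sum = 7 + 1 + 5 + 6 + 1 + 2 + 2 = 24

24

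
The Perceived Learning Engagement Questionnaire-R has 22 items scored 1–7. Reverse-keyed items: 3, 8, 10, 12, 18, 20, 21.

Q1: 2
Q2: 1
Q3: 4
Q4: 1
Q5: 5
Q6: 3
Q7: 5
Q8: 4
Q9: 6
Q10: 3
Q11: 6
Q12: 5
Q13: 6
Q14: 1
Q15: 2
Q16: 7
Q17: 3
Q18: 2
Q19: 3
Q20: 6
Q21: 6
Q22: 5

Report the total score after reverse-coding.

Reversing items 3, 8, 10, 12, 18, 20, & 21 with 8 − raw:
Total = 2 + 1 + (8−4) + 1 + 5 + 3 + 5 + (8−4) + 6 + (8−3) + 6 + (8−5) + 6 + 1 + 2 + 7 + 3 + (8−2) + 3 + (8−6) + (8−6) + 5
      = 2 + 1 + 4 + 1 + 5 + 3 + 5 + 4 + 6 + 5 + 6 + 3 + 6 + 1 + 2 + 7 + 3 + 6 + 3 + 2 + 2 + 5 = 82

82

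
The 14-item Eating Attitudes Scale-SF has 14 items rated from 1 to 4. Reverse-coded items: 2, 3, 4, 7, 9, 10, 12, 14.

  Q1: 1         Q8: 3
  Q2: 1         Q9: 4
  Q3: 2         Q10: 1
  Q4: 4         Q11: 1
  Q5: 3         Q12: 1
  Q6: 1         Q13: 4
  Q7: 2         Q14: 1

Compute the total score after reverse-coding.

Apply reverse scoring (reversed = (1+4) − raw = 5 − raw):
  item 2: 5 − 1 = 4
  item 3: 5 − 2 = 3
  item 4: 5 − 4 = 1
  item 7: 5 − 2 = 3
  item 9: 5 − 4 = 1
  item 10: 5 − 1 = 4
  item 12: 5 − 1 = 4
  item 14: 5 − 1 = 4
Scored responses: 1, 4, 3, 1, 3, 1, 3, 3, 1, 4, 1, 4, 4, 4
Total = 1 + 4 + 3 + 1 + 3 + 1 + 3 + 3 + 1 + 4 + 1 + 4 + 4 + 4 = 37

37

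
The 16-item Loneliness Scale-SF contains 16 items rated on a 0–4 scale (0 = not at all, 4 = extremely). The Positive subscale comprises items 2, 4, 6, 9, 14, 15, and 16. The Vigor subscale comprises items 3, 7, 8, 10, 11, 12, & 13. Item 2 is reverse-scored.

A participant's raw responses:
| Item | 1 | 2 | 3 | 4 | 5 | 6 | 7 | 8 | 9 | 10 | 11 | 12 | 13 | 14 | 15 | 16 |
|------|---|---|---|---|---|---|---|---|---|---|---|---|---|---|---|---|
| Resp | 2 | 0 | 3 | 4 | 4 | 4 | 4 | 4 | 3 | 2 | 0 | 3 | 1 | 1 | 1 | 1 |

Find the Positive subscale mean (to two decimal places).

2.57

Positive items: 2, 4, 6, 9, 14, 15, 16.
Of these, item 2 is reverse-scored; reverse-coded value = 4 − response.
  item 2: 4 − 0 = 4
  item 4: 4
  item 6: 4
  item 9: 3
  item 14: 1
  item 15: 1
  item 16: 1
Sum = 4 + 4 + 4 + 3 + 1 + 1 + 1 = 18
Mean = 18 / 7 = 2.57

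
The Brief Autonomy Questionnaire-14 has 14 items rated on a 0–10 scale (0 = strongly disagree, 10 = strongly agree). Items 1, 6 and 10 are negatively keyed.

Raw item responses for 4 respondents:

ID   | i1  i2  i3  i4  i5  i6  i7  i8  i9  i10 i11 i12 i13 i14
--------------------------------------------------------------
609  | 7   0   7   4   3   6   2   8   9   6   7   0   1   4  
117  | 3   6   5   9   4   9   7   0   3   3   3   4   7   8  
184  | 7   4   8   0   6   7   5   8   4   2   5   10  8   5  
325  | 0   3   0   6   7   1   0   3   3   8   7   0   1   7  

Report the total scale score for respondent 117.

Respondent 117 raw: 3, 6, 5, 9, 4, 9, 7, 0, 3, 3, 3, 4, 7, 8.
Reverse-coded (reverse-coded value = 10 − response):
  item 1: 10 − 3 = 7
  item 2: 6
  item 3: 5
  item 4: 9
  item 5: 4
  item 6: 10 − 9 = 1
  item 7: 7
  item 8: 0
  item 9: 3
  item 10: 10 − 3 = 7
  item 11: 3
  item 12: 4
  item 13: 7
  item 14: 8
Sum = 7 + 6 + 5 + 9 + 4 + 1 + 7 + 0 + 3 + 7 + 3 + 4 + 7 + 8 = 71

71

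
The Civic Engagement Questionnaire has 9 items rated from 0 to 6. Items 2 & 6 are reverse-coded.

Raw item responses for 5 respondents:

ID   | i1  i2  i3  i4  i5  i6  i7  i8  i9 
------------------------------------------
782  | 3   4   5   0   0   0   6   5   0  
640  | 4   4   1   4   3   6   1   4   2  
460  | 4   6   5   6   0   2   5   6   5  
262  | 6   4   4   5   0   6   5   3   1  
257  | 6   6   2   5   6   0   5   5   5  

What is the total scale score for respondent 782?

Respondent 782 raw: 3, 4, 5, 0, 0, 0, 6, 5, 0.
Reverse-coded (reversed = (0+6) − raw = 6 − raw):
  item 1: 3
  item 2: 6 − 4 = 2
  item 3: 5
  item 4: 0
  item 5: 0
  item 6: 6 − 0 = 6
  item 7: 6
  item 8: 5
  item 9: 0
Sum = 3 + 2 + 5 + 0 + 0 + 6 + 6 + 5 + 0 = 27

27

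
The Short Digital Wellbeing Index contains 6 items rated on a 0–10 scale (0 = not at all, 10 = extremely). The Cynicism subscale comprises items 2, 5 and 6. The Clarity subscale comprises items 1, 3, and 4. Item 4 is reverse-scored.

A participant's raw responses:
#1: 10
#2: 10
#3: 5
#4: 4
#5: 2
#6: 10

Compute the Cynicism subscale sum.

22

Cynicism items: 2, 5, 6.
  item 2: 10
  item 5: 2
  item 6: 10
Sum = 10 + 2 + 10 = 22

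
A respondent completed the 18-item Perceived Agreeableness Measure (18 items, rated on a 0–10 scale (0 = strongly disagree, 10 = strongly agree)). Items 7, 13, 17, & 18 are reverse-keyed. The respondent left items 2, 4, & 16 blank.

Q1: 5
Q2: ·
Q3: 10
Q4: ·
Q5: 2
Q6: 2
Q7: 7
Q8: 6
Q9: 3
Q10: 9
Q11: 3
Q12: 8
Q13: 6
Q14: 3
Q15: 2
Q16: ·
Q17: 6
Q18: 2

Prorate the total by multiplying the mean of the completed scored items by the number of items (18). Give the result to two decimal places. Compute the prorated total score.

Reverse-coded (reversed = (0+10) − raw = 10 − raw):
  item 7: 10 − 7 = 3
  item 13: 10 − 6 = 4
  item 17: 10 − 6 = 4
  item 18: 10 − 2 = 8
Completed scored items (15 of 18): 5, 10, 2, 2, 3, 6, 3, 9, 3, 8, 4, 3, 2, 4, 8; sum = 72.
Person mean = 72 / 15 ≈ 4.8000
Prorated total = (72 / 15) × 18 = 86.40 (to 2 dp)

86.40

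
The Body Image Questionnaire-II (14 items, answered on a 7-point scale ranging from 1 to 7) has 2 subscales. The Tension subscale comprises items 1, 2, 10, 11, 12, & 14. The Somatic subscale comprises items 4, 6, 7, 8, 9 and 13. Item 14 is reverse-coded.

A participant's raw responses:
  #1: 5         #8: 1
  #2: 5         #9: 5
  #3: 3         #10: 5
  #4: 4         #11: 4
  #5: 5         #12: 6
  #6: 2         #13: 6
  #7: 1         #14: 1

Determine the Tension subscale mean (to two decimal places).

5.33

Tension items: 1, 2, 10, 11, 12, 14.
Of these, item 14 is reverse-coded; on a 1–7 scale, reversed = 8 − raw.
  item 1: 5
  item 2: 5
  item 10: 5
  item 11: 4
  item 12: 6
  item 14: 8 − 1 = 7
Sum = 5 + 5 + 5 + 4 + 6 + 7 = 32
Mean = 32 / 6 = 5.33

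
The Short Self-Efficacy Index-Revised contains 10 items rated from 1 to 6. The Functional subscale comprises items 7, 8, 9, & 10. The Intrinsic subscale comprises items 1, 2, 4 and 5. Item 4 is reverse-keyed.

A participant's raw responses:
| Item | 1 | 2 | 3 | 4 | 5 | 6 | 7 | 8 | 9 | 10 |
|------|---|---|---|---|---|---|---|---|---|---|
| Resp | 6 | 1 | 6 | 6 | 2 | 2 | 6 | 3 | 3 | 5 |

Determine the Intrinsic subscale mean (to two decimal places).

Intrinsic items: 1, 2, 4, 5.
Of these, item 4 is reverse-keyed; on a 1–6 scale, reversed = 7 − raw.
  item 1: 6
  item 2: 1
  item 4: 7 − 6 = 1
  item 5: 2
Sum = 6 + 1 + 1 + 2 = 10
Mean = 10 / 4 = 2.50

2.50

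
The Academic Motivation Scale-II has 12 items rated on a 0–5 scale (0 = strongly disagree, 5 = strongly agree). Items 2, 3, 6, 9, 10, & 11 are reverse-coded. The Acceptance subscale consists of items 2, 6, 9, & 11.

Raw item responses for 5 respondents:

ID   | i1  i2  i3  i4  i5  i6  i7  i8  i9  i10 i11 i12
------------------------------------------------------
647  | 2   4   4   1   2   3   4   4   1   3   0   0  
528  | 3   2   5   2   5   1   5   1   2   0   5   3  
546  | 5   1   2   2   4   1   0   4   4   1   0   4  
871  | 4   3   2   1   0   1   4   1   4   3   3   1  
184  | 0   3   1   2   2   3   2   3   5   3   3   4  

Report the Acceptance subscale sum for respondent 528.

Respondent 528 raw: 3, 2, 5, 2, 5, 1, 5, 1, 2, 0, 5, 3.
Acceptance items: 2, 6, 9, 11.
Reverse-coded (reverse-coded value = 5 − response):
  item 2: 5 − 2 = 3
  item 6: 5 − 1 = 4
  item 9: 5 − 2 = 3
  item 11: 5 − 5 = 0
Sum = 3 + 4 + 3 + 0 = 10

10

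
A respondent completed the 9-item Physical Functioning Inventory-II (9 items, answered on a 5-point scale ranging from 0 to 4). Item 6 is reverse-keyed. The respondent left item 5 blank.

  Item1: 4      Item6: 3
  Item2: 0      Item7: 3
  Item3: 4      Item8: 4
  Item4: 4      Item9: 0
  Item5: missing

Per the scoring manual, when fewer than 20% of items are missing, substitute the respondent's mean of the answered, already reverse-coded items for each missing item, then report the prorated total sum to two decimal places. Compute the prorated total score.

22.50

Reverse-coded (reversed = (0+4) − raw = 4 − raw):
  item 6: 4 − 3 = 1
Completed scored items (8 of 9): 4, 0, 4, 4, 1, 3, 4, 0; sum = 20.
Person mean = 20 / 8 ≈ 2.5000
Prorated total = (20 / 8) × 9 = 22.50 (to 2 dp)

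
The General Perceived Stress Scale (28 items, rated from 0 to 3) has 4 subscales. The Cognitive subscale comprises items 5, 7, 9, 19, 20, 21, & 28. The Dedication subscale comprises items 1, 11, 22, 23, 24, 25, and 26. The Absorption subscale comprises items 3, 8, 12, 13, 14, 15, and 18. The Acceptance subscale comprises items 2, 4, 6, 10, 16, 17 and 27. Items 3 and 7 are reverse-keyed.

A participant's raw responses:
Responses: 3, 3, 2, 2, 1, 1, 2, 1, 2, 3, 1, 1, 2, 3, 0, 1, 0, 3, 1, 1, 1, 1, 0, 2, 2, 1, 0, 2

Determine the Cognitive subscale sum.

9

Cognitive items: 5, 7, 9, 19, 20, 21, 28.
Of these, item 7 is reverse-keyed; reversed = (0+3) − raw = 3 − raw.
  item 5: 1
  item 7: 3 − 2 = 1
  item 9: 2
  item 19: 1
  item 20: 1
  item 21: 1
  item 28: 2
Sum = 1 + 1 + 2 + 1 + 1 + 1 + 2 = 9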